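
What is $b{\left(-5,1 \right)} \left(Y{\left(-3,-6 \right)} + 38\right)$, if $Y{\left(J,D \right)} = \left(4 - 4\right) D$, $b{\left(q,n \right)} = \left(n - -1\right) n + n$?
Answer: $114$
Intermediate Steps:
$b{\left(q,n \right)} = n + n \left(1 + n\right)$ ($b{\left(q,n \right)} = \left(n + 1\right) n + n = \left(1 + n\right) n + n = n \left(1 + n\right) + n = n + n \left(1 + n\right)$)
$Y{\left(J,D \right)} = 0$ ($Y{\left(J,D \right)} = 0 D = 0$)
$b{\left(-5,1 \right)} \left(Y{\left(-3,-6 \right)} + 38\right) = 1 \left(2 + 1\right) \left(0 + 38\right) = 1 \cdot 3 \cdot 38 = 3 \cdot 38 = 114$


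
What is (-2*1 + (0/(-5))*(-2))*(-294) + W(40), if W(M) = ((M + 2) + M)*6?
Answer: 1080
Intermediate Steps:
W(M) = 12 + 12*M (W(M) = ((2 + M) + M)*6 = (2 + 2*M)*6 = 12 + 12*M)
(-2*1 + (0/(-5))*(-2))*(-294) + W(40) = (-2*1 + (0/(-5))*(-2))*(-294) + (12 + 12*40) = (-2 + (0*(-1/5))*(-2))*(-294) + (12 + 480) = (-2 + 0*(-2))*(-294) + 492 = (-2 + 0)*(-294) + 492 = -2*(-294) + 492 = 588 + 492 = 1080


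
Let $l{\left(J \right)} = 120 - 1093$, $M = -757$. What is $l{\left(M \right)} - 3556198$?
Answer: $-3557171$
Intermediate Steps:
$l{\left(J \right)} = -973$
$l{\left(M \right)} - 3556198 = -973 - 3556198 = -3557171$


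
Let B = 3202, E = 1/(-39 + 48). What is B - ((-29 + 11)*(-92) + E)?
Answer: 13913/9 ≈ 1545.9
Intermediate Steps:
E = 1/9 ≈ 0.11111
B - ((-29 + 11)*(-92) + E) = 3202 - ((-29 + 11)*(-92) + 1/9) = 3202 - (-18*(-92) + 1/9) = 3202 - (1656 + 1/9) = 3202 - 1*14905/9 = 3202 - 14905/9 = 13913/9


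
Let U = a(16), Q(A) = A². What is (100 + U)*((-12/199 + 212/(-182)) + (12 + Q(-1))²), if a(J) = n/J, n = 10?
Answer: 349397025/20696 ≈ 16882.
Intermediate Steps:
a(J) = 10/J
U = 5/8 (U = 10/16 = 10*(1/16) = 5/8 ≈ 0.62500)
(100 + U)*((-12/199 + 212/(-182)) + (12 + Q(-1))²) = (100 + 5/8)*((-12/199 + 212/(-182)) + (12 + (-1)²)²) = 805*((-12*1/199 + 212*(-1/182)) + (12 + 1)²)/8 = 805*((-12/199 - 106/91) + 13²)/8 = 805*(-22186/18109 + 169)/8 = (805/8)*(3038235/18109) = 349397025/20696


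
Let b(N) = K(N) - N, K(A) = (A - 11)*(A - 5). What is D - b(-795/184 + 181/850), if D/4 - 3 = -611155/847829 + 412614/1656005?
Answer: -225964378479484574519341/1717170476661365960000 ≈ -131.59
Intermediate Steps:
K(A) = (-11 + A)*(-5 + A)
b(N) = 55 + N² - 17*N (b(N) = (55 + N² - 16*N) - N = 55 + N² - 17*N)
D = 14199110274664/1404009063145 (D = 12 + 4*(-611155/847829 + 412614/1656005) = 12 + 4*(-662249620769/1404009063145) = 12 - 2648998483076/1404009063145 = 14199110274664/1404009063145 ≈ 10.113)
D - b(-795/184 + 181/850) = 14199110274664/1404009063145 - (55 + (-795/184 + 181/850)² - 17*(-795/184 + 181/850)) = 14199110274664/1404009063145 - (55 + (-321223/78200)² - 17*(-321223/78200)) = 14199110274664/1404009063145 - (55 + 103184215729/6115240000 + 321223/4600) = 14199110274664/1404009063145 - 1*866556271929/6115240000 = 14199110274664/1404009063145 - 866556271929/6115240000 = -225964378479484574519341/1717170476661365960000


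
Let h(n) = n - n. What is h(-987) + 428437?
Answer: 428437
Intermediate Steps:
h(n) = 0
h(-987) + 428437 = 0 + 428437 = 428437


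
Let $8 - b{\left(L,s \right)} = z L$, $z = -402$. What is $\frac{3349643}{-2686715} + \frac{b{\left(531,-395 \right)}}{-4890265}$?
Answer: $- \frac{3390834995289}{2627749665895} \approx -1.2904$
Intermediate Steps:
$b{\left(L,s \right)} = 8 + 402 L$ ($b{\left(L,s \right)} = 8 - - 402 L = 8 + 402 L$)
$\frac{3349643}{-2686715} + \frac{b{\left(531,-395 \right)}}{-4890265} = \frac{3349643}{-2686715} + \frac{8 + 402 \cdot 531}{-4890265} = 3349643 \left(- \frac{1}{2686715}\right) + \left(8 + 213462\right) \left(- \frac{1}{4890265}\right) = - \frac{3349643}{2686715} + 213470 \left(- \frac{1}{4890265}\right) = - \frac{3349643}{2686715} - \frac{42694}{978053} = - \frac{3390834995289}{2627749665895}$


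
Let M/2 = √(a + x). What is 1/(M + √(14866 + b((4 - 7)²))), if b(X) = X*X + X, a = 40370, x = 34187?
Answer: 1/(2*(√3739 + √74557)) ≈ 0.0014961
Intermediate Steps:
b(X) = X + X² (b(X) = X² + X = X + X²)
M = 2*√74557 (M = 2*√(40370 + 34187) = 2*√74557 ≈ 546.10)
1/(M + √(14866 + b((4 - 7)²))) = 1/(2*√74557 + √(14866 + (4 - 7)²*(1 + (4 - 7)²))) = 1/(2*√74557 + √(14866 + (-3)²*(1 + (-3)²))) = 1/(2*√74557 + √(14866 + 9*(1 + 9))) = 1/(2*√74557 + √(14866 + 9*10)) = 1/(2*√74557 + √(14866 + 90)) = 1/(2*√74557 + √14956) = 1/(2*√74557 + 2*√3739) = 1/(2*√3739 + 2*√74557)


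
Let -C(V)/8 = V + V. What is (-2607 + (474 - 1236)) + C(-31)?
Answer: -2873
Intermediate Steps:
C(V) = -16*V (C(V) = -8*(V + V) = -16*V)
(-2607 + (474 - 1236)) + C(-31) = (-2607 + (474 - 1236)) - 16*(-31) = (-2607 - 762) + 496 = -3369 + 496 = -2873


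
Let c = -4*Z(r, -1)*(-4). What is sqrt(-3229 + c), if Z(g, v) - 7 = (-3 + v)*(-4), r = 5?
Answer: I*sqrt(2861) ≈ 53.488*I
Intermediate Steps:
Z(g, v) = 19 - 4*v (Z(g, v) = 7 + (-3 + v)*(-4) = 7 + (12 - 4*v) = 19 - 4*v)
c = 368 (c = -4*(19 - 4*(-1))*(-4) = -4*(19 + 4)*(-4) = -4*23*(-4) = -92*(-4) = 368)
sqrt(-3229 + c) = sqrt(-3229 + 368) = sqrt(-2861) = I*sqrt(2861)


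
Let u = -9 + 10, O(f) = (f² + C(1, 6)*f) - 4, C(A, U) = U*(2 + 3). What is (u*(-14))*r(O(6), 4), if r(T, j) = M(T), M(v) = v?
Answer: -2968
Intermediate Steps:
C(A, U) = 5*U (C(A, U) = U*5 = 5*U)
O(f) = -4 + f² + 30*f (O(f) = (f² + (5*6)*f) - 4 = (f² + 30*f) - 4 = -4 + f² + 30*f)
r(T, j) = T
u = 1
(u*(-14))*r(O(6), 4) = (1*(-14))*(-4 + 6² + 30*6) = -14*(-4 + 36 + 180) = -14*212 = -2968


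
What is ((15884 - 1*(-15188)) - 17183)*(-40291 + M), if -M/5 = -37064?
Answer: 2014307781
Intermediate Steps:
M = 185320 (M = -5*(-37064) = 185320)
((15884 - 1*(-15188)) - 17183)*(-40291 + M) = ((15884 - 1*(-15188)) - 17183)*(-40291 + 185320) = ((15884 + 15188) - 17183)*145029 = (31072 - 17183)*145029 = 13889*145029 = 2014307781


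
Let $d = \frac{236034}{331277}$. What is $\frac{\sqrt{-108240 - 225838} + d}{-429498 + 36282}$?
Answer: $- \frac{39339}{21710569472} - \frac{i \sqrt{334078}}{393216} \approx -1.812 \cdot 10^{-6} - 0.0014699 i$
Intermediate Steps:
$d = \frac{236034}{331277}$ ($d = 236034 \cdot \frac{1}{331277} = \frac{236034}{331277} \approx 0.7125$)
$\frac{\sqrt{-108240 - 225838} + d}{-429498 + 36282} = \frac{\sqrt{-108240 - 225838} + \frac{236034}{331277}}{-429498 + 36282} = \frac{\sqrt{-334078} + \frac{236034}{331277}}{-393216} = \left(i \sqrt{334078} + \frac{236034}{331277}\right) \left(- \frac{1}{393216}\right) = \left(\frac{236034}{331277} + i \sqrt{334078}\right) \left(- \frac{1}{393216}\right) = - \frac{39339}{21710569472} - \frac{i \sqrt{334078}}{393216}$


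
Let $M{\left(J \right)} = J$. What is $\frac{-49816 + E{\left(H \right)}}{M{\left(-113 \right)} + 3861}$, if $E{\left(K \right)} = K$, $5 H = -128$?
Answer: $- \frac{62302}{4685} \approx -13.298$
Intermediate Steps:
$H = - \frac{128}{5}$ ($H = \frac{1}{5} \left(-128\right) = - \frac{128}{5} \approx -25.6$)
$\frac{-49816 + E{\left(H \right)}}{M{\left(-113 \right)} + 3861} = \frac{-49816 - \frac{128}{5}}{-113 + 3861} = - \frac{249208}{5 \cdot 3748} = \left(- \frac{249208}{5}\right) \frac{1}{3748} = - \frac{62302}{4685}$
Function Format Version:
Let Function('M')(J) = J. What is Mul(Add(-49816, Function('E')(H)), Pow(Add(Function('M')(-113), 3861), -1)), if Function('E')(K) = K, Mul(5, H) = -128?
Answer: Rational(-62302, 4685) ≈ -13.298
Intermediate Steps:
H = Rational(-128, 5) (H = Mul(Rational(1, 5), -128) = Rational(-128, 5) ≈ -25.600)
Mul(Add(-49816, Function('E')(H)), Pow(Add(Function('M')(-113), 3861), -1)) = Mul(Add(-49816, Rational(-128, 5)), Pow(Add(-113, 3861), -1)) = Mul(Rational(-249208, 5), Pow(3748, -1)) = Mul(Rational(-249208, 5), Rational(1, 3748)) = Rational(-62302, 4685)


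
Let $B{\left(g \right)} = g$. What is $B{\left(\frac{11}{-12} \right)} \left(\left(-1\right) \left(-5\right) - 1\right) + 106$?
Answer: $\frac{307}{3} \approx 102.33$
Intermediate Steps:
$B{\left(\frac{11}{-12} \right)} \left(\left(-1\right) \left(-5\right) - 1\right) + 106 = \frac{11}{-12} \left(\left(-1\right) \left(-5\right) - 1\right) + 106 = 11 \left(- \frac{1}{12}\right) \left(5 - 1\right) + 106 = \left(- \frac{11}{12}\right) 4 + 106 = - \frac{11}{3} + 106 = \frac{307}{3}$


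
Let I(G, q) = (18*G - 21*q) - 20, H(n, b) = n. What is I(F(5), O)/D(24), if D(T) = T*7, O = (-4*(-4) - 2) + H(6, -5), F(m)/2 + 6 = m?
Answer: -17/6 ≈ -2.8333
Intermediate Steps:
F(m) = -12 + 2*m
O = 20 (O = (-4*(-4) - 2) + 6 = (16 - 2) + 6 = 14 + 6 = 20)
D(T) = 7*T
I(G, q) = -20 - 21*q + 18*G (I(G, q) = (-21*q + 18*G) - 20 = -20 - 21*q + 18*G)
I(F(5), O)/D(24) = (-20 - 21*20 + 18*(-12 + 2*5))/((7*24)) = (-20 - 420 + 18*(-12 + 10))/168 = (-20 - 420 + 18*(-2))*(1/168) = (-20 - 420 - 36)*(1/168) = -476*1/168 = -17/6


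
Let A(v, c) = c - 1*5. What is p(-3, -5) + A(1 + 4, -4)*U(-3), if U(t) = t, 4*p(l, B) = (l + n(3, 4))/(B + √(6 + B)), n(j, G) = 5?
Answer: 215/8 ≈ 26.875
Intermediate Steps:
p(l, B) = (5 + l)/(4*(B + √(6 + B))) (p(l, B) = ((l + 5)/(B + √(6 + B)))/4 = ((5 + l)/(B + √(6 + B)))/4 = (5 + l)/(4*(B + √(6 + B))))
A(v, c) = -5 + c (A(v, c) = c - 5 = -5 + c)
p(-3, -5) + A(1 + 4, -4)*U(-3) = (5 - 3)/(4*(-5 + √(6 - 5))) + (-5 - 4)*(-3) = (¼)*2/(-5 + √1) - 9*(-3) = (¼)*2/(-5 + 1) + 27 = (¼)*2/(-4) + 27 = (¼)*(-¼)*2 + 27 = -⅛ + 27 = 215/8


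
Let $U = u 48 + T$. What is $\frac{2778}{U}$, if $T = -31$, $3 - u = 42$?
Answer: $- \frac{2778}{1903} \approx -1.4598$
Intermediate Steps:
$u = -39$ ($u = 3 - 42 = -39$)
$U = -1903$ ($U = \left(-39\right) 48 - 31 = -1872 - 31 = -1903$)
$\frac{2778}{U} = \frac{2778}{-1903} = 2778 \left(- \frac{1}{1903}\right) = - \frac{2778}{1903}$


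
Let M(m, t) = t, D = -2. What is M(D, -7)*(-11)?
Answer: 77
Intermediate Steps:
M(D, -7)*(-11) = -7*(-11) = 77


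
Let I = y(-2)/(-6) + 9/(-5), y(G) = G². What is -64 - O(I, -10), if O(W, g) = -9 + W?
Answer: -788/15 ≈ -52.533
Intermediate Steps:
I = -37/15 (I = (-2)²/(-6) + 9/(-5) = 4*(-⅙) + 9*(-⅕) = -⅔ - 9/5 = -37/15 ≈ -2.4667)
-64 - O(I, -10) = -64 - (-9 - 37/15) = -64 - 1*(-172/15) = -64 + 172/15 = -788/15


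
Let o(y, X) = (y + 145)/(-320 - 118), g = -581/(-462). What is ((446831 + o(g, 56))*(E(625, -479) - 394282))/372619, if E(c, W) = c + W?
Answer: -97904753500610/207147501 ≈ -4.7263e+5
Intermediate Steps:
g = 83/66 (g = -581*(-1/462) = 83/66 ≈ 1.2576)
E(c, W) = W + c
o(y, X) = -145/438 - y/438 (o(y, X) = (145 + y)/(-438) = (145 + y)*(-1/438) = -145/438 - y/438)
((446831 + o(g, 56))*(E(625, -479) - 394282))/372619 = ((446831 + (-145/438 - 1/438*83/66))*((-479 + 625) - 394282))/372619 = ((446831 + (-145/438 - 83/28908))*(146 - 394282))*(1/372619) = ((446831 - 9653/28908)*(-394136))*(1/372619) = ((12916980895/28908)*(-394136))*(1/372619) = -1272761795507930/7227*1/372619 = -97904753500610/207147501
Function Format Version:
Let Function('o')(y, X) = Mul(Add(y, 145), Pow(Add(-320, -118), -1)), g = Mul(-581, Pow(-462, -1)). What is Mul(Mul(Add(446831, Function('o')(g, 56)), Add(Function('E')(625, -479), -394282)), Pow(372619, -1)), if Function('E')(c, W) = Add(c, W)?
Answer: Rational(-97904753500610, 207147501) ≈ -4.7263e+5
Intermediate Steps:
g = Rational(83, 66) (g = Mul(-581, Rational(-1, 462)) = Rational(83, 66) ≈ 1.2576)
Function('E')(c, W) = Add(W, c)
Function('o')(y, X) = Add(Rational(-145, 438), Mul(Rational(-1, 438), y)) (Function('o')(y, X) = Mul(Add(145, y), Pow(-438, -1)) = Mul(Add(145, y), Rational(-1, 438)) = Add(Rational(-145, 438), Mul(Rational(-1, 438), y)))
Mul(Mul(Add(446831, Function('o')(g, 56)), Add(Function('E')(625, -479), -394282)), Pow(372619, -1)) = Mul(Mul(Add(446831, Add(Rational(-145, 438), Mul(Rational(-1, 438), Rational(83, 66)))), Add(Add(-479, 625), -394282)), Pow(372619, -1)) = Mul(Mul(Add(446831, Add(Rational(-145, 438), Rational(-83, 28908))), Add(146, -394282)), Rational(1, 372619)) = Mul(Mul(Add(446831, Rational(-9653, 28908)), -394136), Rational(1, 372619)) = Mul(Mul(Rational(12916980895, 28908), -394136), Rational(1, 372619)) = Mul(Rational(-1272761795507930, 7227), Rational(1, 372619)) = Rational(-97904753500610, 207147501)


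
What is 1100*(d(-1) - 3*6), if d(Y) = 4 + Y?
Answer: -16500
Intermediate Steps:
1100*(d(-1) - 3*6) = 1100*((4 - 1) - 3*6) = 1100*(3 - 18) = 1100*(-15) = -16500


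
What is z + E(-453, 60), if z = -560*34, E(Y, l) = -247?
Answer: -19287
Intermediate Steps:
z = -19040
z + E(-453, 60) = -19040 - 247 = -19287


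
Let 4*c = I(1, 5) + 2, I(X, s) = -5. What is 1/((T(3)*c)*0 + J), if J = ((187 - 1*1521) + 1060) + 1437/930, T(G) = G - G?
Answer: -310/84461 ≈ -0.0036703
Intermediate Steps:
T(G) = 0
c = -3/4 (c = (-5 + 2)/4 = (1/4)*(-3) = -3/4 ≈ -0.75000)
J = -84461/310 (J = ((187 - 1521) + 1060) + 1437*(1/930) = (-1334 + 1060) + 479/310 = -274 + 479/310 = -84461/310 ≈ -272.46)
1/((T(3)*c)*0 + J) = 1/((0*(-3/4))*0 - 84461/310) = 1/(0*0 - 84461/310) = 1/(0 - 84461/310) = 1/(-84461/310) = -310/84461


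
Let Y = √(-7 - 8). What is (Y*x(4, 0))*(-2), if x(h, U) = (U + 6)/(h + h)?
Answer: -3*I*√15/2 ≈ -5.8095*I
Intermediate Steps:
x(h, U) = (6 + U)/(2*h) (x(h, U) = (6 + U)/((2*h)) = (6 + U)*(1/(2*h)) = (6 + U)/(2*h))
Y = I*√15 (Y = √(-15) = I*√15 ≈ 3.873*I)
(Y*x(4, 0))*(-2) = ((I*√15)*((½)*(6 + 0)/4))*(-2) = ((I*√15)*((½)*(¼)*6))*(-2) = ((I*√15)*(¾))*(-2) = (3*I*√15/4)*(-2) = -3*I*√15/2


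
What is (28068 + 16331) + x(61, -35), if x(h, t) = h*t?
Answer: 42264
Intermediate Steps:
(28068 + 16331) + x(61, -35) = (28068 + 16331) + 61*(-35) = 44399 - 2135 = 42264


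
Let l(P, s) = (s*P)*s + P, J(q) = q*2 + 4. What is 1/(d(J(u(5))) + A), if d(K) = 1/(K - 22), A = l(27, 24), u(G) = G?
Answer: 8/124631 ≈ 6.4189e-5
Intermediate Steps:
J(q) = 4 + 2*q (J(q) = 2*q + 4 = 4 + 2*q)
l(P, s) = P + P*s**2 (l(P, s) = (P*s)*s + P = P*s**2 + P = P + P*s**2)
A = 15579 (A = 27*(1 + 24**2) = 27*(1 + 576) = 27*577 = 15579)
d(K) = 1/(-22 + K)
1/(d(J(u(5))) + A) = 1/(1/(-22 + (4 + 2*5)) + 15579) = 1/(1/(-22 + (4 + 10)) + 15579) = 1/(1/(-22 + 14) + 15579) = 1/(1/(-8) + 15579) = 1/(-1/8 + 15579) = 1/(124631/8) = 8/124631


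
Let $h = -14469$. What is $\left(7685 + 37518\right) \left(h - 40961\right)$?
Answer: $-2505602290$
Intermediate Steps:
$\left(7685 + 37518\right) \left(h - 40961\right) = \left(7685 + 37518\right) \left(-14469 - 40961\right) = 45203 \left(-55430\right) = -2505602290$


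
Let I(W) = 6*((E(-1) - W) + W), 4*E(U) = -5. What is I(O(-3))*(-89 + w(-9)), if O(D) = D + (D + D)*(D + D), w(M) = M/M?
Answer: 660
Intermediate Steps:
w(M) = 1
E(U) = -5/4 (E(U) = (¼)*(-5) = -5/4)
O(D) = D + 4*D² (O(D) = D + (2*D)*(2*D) = D + 4*D²)
I(W) = -15/2 (I(W) = 6*((-5/4 - W) + W) = 6*(-5/4) = -15/2)
I(O(-3))*(-89 + w(-9)) = -15*(-89 + 1)/2 = -15/2*(-88) = 660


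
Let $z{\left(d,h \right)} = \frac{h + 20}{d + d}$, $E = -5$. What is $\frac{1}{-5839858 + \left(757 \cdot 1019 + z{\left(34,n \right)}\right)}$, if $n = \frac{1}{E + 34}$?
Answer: $- \frac{1972}{9995032119} \approx -1.973 \cdot 10^{-7}$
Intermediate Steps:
$n = \frac{1}{29}$ ($n = \frac{1}{-5 + 34} = \frac{1}{29} \approx 0.034483$)
$z{\left(d,h \right)} = \frac{20 + h}{2 d}$
$\frac{1}{-5839858 + \left(757 \cdot 1019 + z{\left(34,n \right)}\right)} = \frac{1}{-5839858 + \left(757 \cdot 1019 + \frac{20 + \frac{1}{29}}{2 \cdot 34}\right)} = \frac{1}{-5839858 + \left(771383 + \frac{1}{2} \cdot \frac{1}{34} \cdot \frac{581}{29}\right)} = \frac{1}{-5839858 + \left(771383 + \frac{581}{1972}\right)} = \frac{1}{-5839858 + \frac{1521167857}{1972}} = \frac{1}{- \frac{9995032119}{1972}} = - \frac{1972}{9995032119}$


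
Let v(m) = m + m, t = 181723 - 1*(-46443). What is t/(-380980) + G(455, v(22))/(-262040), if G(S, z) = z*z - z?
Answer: -75636791/124789999 ≈ -0.60611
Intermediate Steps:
t = 228166 (t = 181723 + 46443 = 228166)
v(m) = 2*m
G(S, z) = z² - z
t/(-380980) + G(455, v(22))/(-262040) = 228166/(-380980) + ((2*22)*(-1 + 2*22))/(-262040) = 228166*(-1/380980) + (44*(-1 + 44))*(-1/262040) = -114083/190490 + (44*43)*(-1/262040) = -114083/190490 + 1892*(-1/262040) = -114083/190490 - 473/65510 = -75636791/124789999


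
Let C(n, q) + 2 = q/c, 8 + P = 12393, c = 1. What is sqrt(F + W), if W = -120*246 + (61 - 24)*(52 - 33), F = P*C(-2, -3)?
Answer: I*sqrt(90742) ≈ 301.23*I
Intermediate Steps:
P = 12385 (P = -8 + 12393 = 12385)
C(n, q) = -2 + q (C(n, q) = -2 + q/1 = -2 + q*1 = -2 + q)
F = -61925 (F = 12385*(-2 - 3) = 12385*(-5) = -61925)
W = -28817 (W = -29520 + 37*19 = -29520 + 703 = -28817)
sqrt(F + W) = sqrt(-61925 - 28817) = sqrt(-90742) = I*sqrt(90742)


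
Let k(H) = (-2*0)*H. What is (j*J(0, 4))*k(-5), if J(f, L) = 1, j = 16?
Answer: 0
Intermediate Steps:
k(H) = 0 (k(H) = 0*H = 0)
(j*J(0, 4))*k(-5) = (16*1)*0 = 16*0 = 0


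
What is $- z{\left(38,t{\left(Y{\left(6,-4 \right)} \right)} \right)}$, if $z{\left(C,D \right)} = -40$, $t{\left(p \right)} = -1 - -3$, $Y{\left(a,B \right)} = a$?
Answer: $40$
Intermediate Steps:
$t{\left(p \right)} = 2$ ($t{\left(p \right)} = -1 + 3 = 2$)
$- z{\left(38,t{\left(Y{\left(6,-4 \right)} \right)} \right)} = \left(-1\right) \left(-40\right) = 40$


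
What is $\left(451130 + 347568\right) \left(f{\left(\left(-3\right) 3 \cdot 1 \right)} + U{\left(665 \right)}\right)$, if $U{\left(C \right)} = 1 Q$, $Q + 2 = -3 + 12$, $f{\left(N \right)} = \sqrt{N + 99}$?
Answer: $5590886 + 2396094 \sqrt{10} \approx 1.3168 \cdot 10^{7}$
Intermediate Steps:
$f{\left(N \right)} = \sqrt{99 + N}$
$Q = 7$ ($Q = -2 + \left(-3 + 12\right) = -2 + 9 = 7$)
$U{\left(C \right)} = 7$ ($U{\left(C \right)} = 1 \cdot 7 = 7$)
$\left(451130 + 347568\right) \left(f{\left(\left(-3\right) 3 \cdot 1 \right)} + U{\left(665 \right)}\right) = \left(451130 + 347568\right) \left(\sqrt{99 + \left(-3\right) 3 \cdot 1} + 7\right) = 798698 \left(\sqrt{99 - 9} + 7\right) = 798698 \left(\sqrt{90} + 7\right) = 798698 \left(3 \sqrt{10} + 7\right) = 798698 \left(7 + 3 \sqrt{10}\right) = 5590886 + 2396094 \sqrt{10}$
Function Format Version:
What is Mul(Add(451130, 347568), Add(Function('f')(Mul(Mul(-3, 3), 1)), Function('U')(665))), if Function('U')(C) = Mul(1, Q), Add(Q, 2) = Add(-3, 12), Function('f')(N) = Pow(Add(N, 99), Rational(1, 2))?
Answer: Add(5590886, Mul(2396094, Pow(10, Rational(1, 2)))) ≈ 1.3168e+7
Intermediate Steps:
Function('f')(N) = Pow(Add(99, N), Rational(1, 2))
Q = 7 (Q = Add(-2, Add(-3, 12)) = Add(-2, 9) = 7)
Function('U')(C) = 7 (Function('U')(C) = Mul(1, 7) = 7)
Mul(Add(451130, 347568), Add(Function('f')(Mul(Mul(-3, 3), 1)), Function('U')(665))) = Mul(Add(451130, 347568), Add(Pow(Add(99, Mul(Mul(-3, 3), 1)), Rational(1, 2)), 7)) = Mul(798698, Add(Pow(Add(99, Mul(-9, 1)), Rational(1, 2)), 7)) = Mul(798698, Add(Pow(Add(99, -9), Rational(1, 2)), 7)) = Mul(798698, Add(Pow(90, Rational(1, 2)), 7)) = Mul(798698, Add(Mul(3, Pow(10, Rational(1, 2))), 7)) = Mul(798698, Add(7, Mul(3, Pow(10, Rational(1, 2))))) = Add(5590886, Mul(2396094, Pow(10, Rational(1, 2))))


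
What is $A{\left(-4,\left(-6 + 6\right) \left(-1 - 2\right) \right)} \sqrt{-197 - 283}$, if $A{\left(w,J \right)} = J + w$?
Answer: $- 16 i \sqrt{30} \approx - 87.636 i$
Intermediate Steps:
$A{\left(-4,\left(-6 + 6\right) \left(-1 - 2\right) \right)} \sqrt{-197 - 283} = \left(\left(-6 + 6\right) \left(-1 - 2\right) - 4\right) \sqrt{-197 - 283} = \left(0 \left(-3\right) - 4\right) \sqrt{-480} = \left(0 - 4\right) 4 i \sqrt{30} = - 4 \cdot 4 i \sqrt{30} = - 16 i \sqrt{30}$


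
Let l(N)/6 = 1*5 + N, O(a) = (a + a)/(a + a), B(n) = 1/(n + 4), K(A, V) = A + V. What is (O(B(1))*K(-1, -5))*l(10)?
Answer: -540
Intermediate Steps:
B(n) = 1/(4 + n)
O(a) = 1 (O(a) = (2*a)/((2*a)) = (2*a)*(1/(2*a)) = 1)
l(N) = 30 + 6*N (l(N) = 6*(1*5 + N) = 6*(5 + N) = 30 + 6*N)
(O(B(1))*K(-1, -5))*l(10) = (1*(-1 - 5))*(30 + 6*10) = (1*(-6))*(30 + 60) = -6*90 = -540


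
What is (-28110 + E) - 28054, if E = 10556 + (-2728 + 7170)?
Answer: -41166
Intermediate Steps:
E = 14998 (E = 10556 + 4442 = 14998)
(-28110 + E) - 28054 = (-28110 + 14998) - 28054 = -13112 - 28054 = -41166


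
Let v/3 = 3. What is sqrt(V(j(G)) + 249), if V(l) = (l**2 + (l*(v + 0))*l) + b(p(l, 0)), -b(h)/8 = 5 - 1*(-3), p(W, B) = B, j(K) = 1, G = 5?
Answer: sqrt(195) ≈ 13.964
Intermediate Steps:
v = 9 (v = 3*3 = 9)
b(h) = -64 (b(h) = -8*(5 - 1*(-3)) = -8*(5 + 3) = -8*8 = -64)
V(l) = -64 + 10*l**2 (V(l) = (l**2 + (l*(9 + 0))*l) - 64 = (l**2 + (l*9)*l) - 64 = (l**2 + (9*l)*l) - 64 = (l**2 + 9*l**2) - 64 = 10*l**2 - 64 = -64 + 10*l**2)
sqrt(V(j(G)) + 249) = sqrt((-64 + 10*1**2) + 249) = sqrt((-64 + 10*1) + 249) = sqrt((-64 + 10) + 249) = sqrt(-54 + 249) = sqrt(195)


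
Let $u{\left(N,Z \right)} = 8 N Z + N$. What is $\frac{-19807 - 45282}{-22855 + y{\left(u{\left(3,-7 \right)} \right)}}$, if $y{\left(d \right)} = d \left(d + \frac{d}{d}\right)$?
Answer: $- \frac{65089}{4205} \approx -15.479$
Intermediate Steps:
$u{\left(N,Z \right)} = N + 8 N Z$ ($u{\left(N,Z \right)} = 8 N Z + N = N + 8 N Z$)
$y{\left(d \right)} = d \left(1 + d\right)$ ($y{\left(d \right)} = d \left(d + 1\right) = d \left(1 + d\right)$)
$\frac{-19807 - 45282}{-22855 + y{\left(u{\left(3,-7 \right)} \right)}} = \frac{-19807 - 45282}{-22855 + 3 \left(1 + 8 \left(-7\right)\right) \left(1 + 3 \left(1 + 8 \left(-7\right)\right)\right)} = - \frac{65089}{-22855 + 3 \left(1 - 56\right) \left(1 + 3 \left(1 - 56\right)\right)} = - \frac{65089}{-22855 + 3 \left(-55\right) \left(1 + 3 \left(-55\right)\right)} = - \frac{65089}{-22855 - 165 \left(1 - 165\right)} = - \frac{65089}{-22855 - -27060} = - \frac{65089}{-22855 + 27060} = - \frac{65089}{4205}$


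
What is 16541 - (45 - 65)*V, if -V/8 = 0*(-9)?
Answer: 16541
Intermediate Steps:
V = 0 (V = -0*(-9) = -8*0 = 0)
16541 - (45 - 65)*V = 16541 - (45 - 65)*0 = 16541 - (-20)*0 = 16541 - 1*0 = 16541 + 0 = 16541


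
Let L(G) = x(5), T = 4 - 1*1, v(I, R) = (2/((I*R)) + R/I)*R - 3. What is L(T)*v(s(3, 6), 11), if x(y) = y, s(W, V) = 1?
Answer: 600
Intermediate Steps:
v(I, R) = -3 + R*(R/I + 2/(I*R)) (v(I, R) = (2*(1/(I*R)) + R/I)*R - 3 = (2/(I*R) + R/I)*R - 3 = (R/I + 2/(I*R))*R - 3 = R*(R/I + 2/(I*R)) - 3 = -3 + R*(R/I + 2/(I*R)))
T = 3 (T = 4 - 1 = 3)
L(G) = 5
L(T)*v(s(3, 6), 11) = 5*((2 + 11² - 3*1)/1) = 5*(1*(2 + 121 - 3)) = 5*(1*120) = 5*120 = 600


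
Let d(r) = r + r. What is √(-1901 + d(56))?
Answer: I*√1789 ≈ 42.297*I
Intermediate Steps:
d(r) = 2*r
√(-1901 + d(56)) = √(-1901 + 2*56) = √(-1901 + 112) = √(-1789) = I*√1789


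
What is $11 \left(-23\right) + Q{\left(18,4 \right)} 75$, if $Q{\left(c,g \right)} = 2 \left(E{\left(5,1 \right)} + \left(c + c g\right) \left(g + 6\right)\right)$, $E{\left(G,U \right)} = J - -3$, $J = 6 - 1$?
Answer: $135947$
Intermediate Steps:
$J = 5$
$E{\left(G,U \right)} = 8$ ($E{\left(G,U \right)} = 5 - -3 = 5 + 3 = 8$)
$Q{\left(c,g \right)} = 16 + 2 \left(6 + g\right) \left(c + c g\right)$ ($Q{\left(c,g \right)} = 2 \left(8 + \left(c + c g\right) \left(g + 6\right)\right) = 2 \left(8 + \left(c + c g\right) \left(6 + g\right)\right) = 2 \left(8 + \left(6 + g\right) \left(c + c g\right)\right) = 16 + 2 \left(6 + g\right) \left(c + c g\right)$)
$11 \left(-23\right) + Q{\left(18,4 \right)} 75 = 11 \left(-23\right) + \left(16 + 12 \cdot 18 + 2 \cdot 18 \cdot 4^{2} + 14 \cdot 18 \cdot 4\right) 75 = -253 + \left(16 + 216 + 2 \cdot 18 \cdot 16 + 1008\right) 75 = -253 + \left(16 + 216 + 576 + 1008\right) 75 = -253 + 1816 \cdot 75 = -253 + 136200 = 135947$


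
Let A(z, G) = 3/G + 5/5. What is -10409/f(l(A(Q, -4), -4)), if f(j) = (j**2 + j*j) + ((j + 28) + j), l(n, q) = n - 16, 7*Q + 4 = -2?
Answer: -11896/563 ≈ -21.130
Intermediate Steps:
Q = -6/7 (Q = -4/7 + (1/7)*(-2) = -4/7 - 2/7 = -6/7 ≈ -0.85714)
A(z, G) = 1 + 3/G (A(z, G) = 3/G + 5*(1/5) = 3/G + 1 = 1 + 3/G)
l(n, q) = -16 + n
f(j) = 28 + 2*j + 2*j**2 (f(j) = (j**2 + j**2) + ((28 + j) + j) = 2*j**2 + (28 + 2*j) = 28 + 2*j + 2*j**2)
-10409/f(l(A(Q, -4), -4)) = -10409/(28 + 2*(-16 + (3 - 4)/(-4)) + 2*(-16 + (3 - 4)/(-4))**2) = -10409/(28 + 2*(-16 - 1/4*(-1)) + 2*(-16 - 1/4*(-1))**2) = -10409/(28 + 2*(-16 + 1/4) + 2*(-16 + 1/4)**2) = -10409/(28 + 2*(-63/4) + 2*(-63/4)**2) = -10409/(28 - 63/2 + 2*(3969/16)) = -10409/(28 - 63/2 + 3969/8) = -10409/3941/8 = -10409*8/3941 = -11896/563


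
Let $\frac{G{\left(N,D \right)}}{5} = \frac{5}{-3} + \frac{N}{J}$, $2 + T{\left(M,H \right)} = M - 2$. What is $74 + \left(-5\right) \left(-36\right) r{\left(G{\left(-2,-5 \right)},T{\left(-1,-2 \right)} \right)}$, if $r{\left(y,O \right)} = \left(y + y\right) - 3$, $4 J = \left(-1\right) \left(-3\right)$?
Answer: $-8266$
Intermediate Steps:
$J = \frac{3}{4}$ ($J = \frac{\left(-1\right) \left(-3\right)}{4} = \frac{1}{4} \cdot 3 = \frac{3}{4} \approx 0.75$)
$T{\left(M,H \right)} = -4 + M$ ($T{\left(M,H \right)} = -2 + \left(M - 2\right) = -2 + \left(-2 + M\right) = -4 + M$)
$G{\left(N,D \right)} = - \frac{25}{3} + \frac{20 N}{3}$ ($G{\left(N,D \right)} = 5 \left(\frac{5}{-3} + \frac{N}{\frac{3}{4}}\right) = 5 \left(5 \left(- \frac{1}{3}\right) + N \frac{4}{3}\right) = 5 \left(- \frac{5}{3} + \frac{4 N}{3}\right) = - \frac{25}{3} + \frac{20 N}{3}$)
$r{\left(y,O \right)} = -3 + 2 y$ ($r{\left(y,O \right)} = 2 y - 3 = -3 + 2 y$)
$74 + \left(-5\right) \left(-36\right) r{\left(G{\left(-2,-5 \right)},T{\left(-1,-2 \right)} \right)} = 74 + \left(-5\right) \left(-36\right) \left(-3 + 2 \left(- \frac{25}{3} + \frac{20}{3} \left(-2\right)\right)\right) = 74 + 180 \left(-3 + 2 \left(- \frac{25}{3} - \frac{40}{3}\right)\right) = 74 + 180 \left(-3 + 2 \left(- \frac{65}{3}\right)\right) = 74 + 180 \left(-3 - \frac{130}{3}\right) = 74 + 180 \left(- \frac{139}{3}\right) = 74 - 8340 = -8266$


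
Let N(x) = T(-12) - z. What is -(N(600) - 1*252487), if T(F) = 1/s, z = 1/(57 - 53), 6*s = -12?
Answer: 1009951/4 ≈ 2.5249e+5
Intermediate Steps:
s = -2 (s = (⅙)*(-12) = -2)
z = ¼ (z = 1/4 = ¼ ≈ 0.25000)
T(F) = -½ (T(F) = 1/(-2) = -½)
N(x) = -¾ (N(x) = -½ - 1*¼ = -½ - ¼ = -¾)
-(N(600) - 1*252487) = -(-¾ - 1*252487) = -(-¾ - 252487) = -1*(-1009951/4) = 1009951/4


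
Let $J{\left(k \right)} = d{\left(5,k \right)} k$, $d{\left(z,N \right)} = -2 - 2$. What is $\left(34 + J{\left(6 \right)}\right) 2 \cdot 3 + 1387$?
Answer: $1447$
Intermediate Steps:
$d{\left(z,N \right)} = -4$
$J{\left(k \right)} = - 4 k$
$\left(34 + J{\left(6 \right)}\right) 2 \cdot 3 + 1387 = \left(34 - 24\right) 2 \cdot 3 + 1387 = \left(34 - 24\right) 6 + 1387 = 10 \cdot 6 + 1387 = 60 + 1387 = 1447$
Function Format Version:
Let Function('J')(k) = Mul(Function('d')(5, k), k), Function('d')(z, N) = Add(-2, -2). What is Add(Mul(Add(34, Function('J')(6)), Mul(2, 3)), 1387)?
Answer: 1447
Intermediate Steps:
Function('d')(z, N) = -4
Function('J')(k) = Mul(-4, k)
Add(Mul(Add(34, Function('J')(6)), Mul(2, 3)), 1387) = Add(Mul(Add(34, Mul(-4, 6)), Mul(2, 3)), 1387) = Add(Mul(Add(34, -24), 6), 1387) = Add(Mul(10, 6), 1387) = Add(60, 1387) = 1447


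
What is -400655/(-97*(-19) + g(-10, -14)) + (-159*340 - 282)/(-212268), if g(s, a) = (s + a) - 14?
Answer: -7843781/35378 ≈ -221.71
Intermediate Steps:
g(s, a) = -14 + a + s (g(s, a) = (a + s) - 14 = -14 + a + s)
-400655/(-97*(-19) + g(-10, -14)) + (-159*340 - 282)/(-212268) = -400655/(-97*(-19) + (-14 - 14 - 10)) + (-159*340 - 282)/(-212268) = -400655/(1843 - 38) + (-54060 - 282)*(-1/212268) = -400655/1805 - 54342*(-1/212268) = -400655*1/1805 + 9057/35378 = -80131/361 + 9057/35378 = -7843781/35378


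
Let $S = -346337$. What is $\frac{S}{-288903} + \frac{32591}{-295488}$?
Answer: $\frac{30974263261}{28455789888} \approx 1.0885$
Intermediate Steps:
$\frac{S}{-288903} + \frac{32591}{-295488} = - \frac{346337}{-288903} + \frac{32591}{-295488} = \left(-346337\right) \left(- \frac{1}{288903}\right) + 32591 \left(- \frac{1}{295488}\right) = \frac{346337}{288903} - \frac{32591}{295488} = \frac{30974263261}{28455789888}$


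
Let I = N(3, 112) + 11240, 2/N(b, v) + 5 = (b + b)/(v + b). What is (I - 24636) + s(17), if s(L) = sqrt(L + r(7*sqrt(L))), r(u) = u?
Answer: -7622554/569 + sqrt(17 + 7*sqrt(17)) ≈ -13390.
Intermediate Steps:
N(b, v) = 2/(-5 + 2*b/(b + v)) (N(b, v) = 2/(-5 + (b + b)/(v + b)) = 2/(-5 + (2*b)/(b + v)) = 2/(-5 + 2*b/(b + v)))
I = 6395330/569 (I = 2*(-1*3 - 1*112)/(3*3 + 5*112) + 11240 = 2*(-3 - 112)/(9 + 560) + 11240 = 2*(-115)/569 + 11240 = 2*(1/569)*(-115) + 11240 = -230/569 + 11240 = 6395330/569 ≈ 11240.)
s(L) = sqrt(L + 7*sqrt(L))
(I - 24636) + s(17) = (6395330/569 - 24636) + sqrt(17 + 7*sqrt(17)) = -7622554/569 + sqrt(17 + 7*sqrt(17))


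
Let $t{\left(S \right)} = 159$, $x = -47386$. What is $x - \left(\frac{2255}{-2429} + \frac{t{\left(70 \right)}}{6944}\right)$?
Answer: $- \frac{114177607461}{2409568} \approx -47385.0$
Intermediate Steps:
$x - \left(\frac{2255}{-2429} + \frac{t{\left(70 \right)}}{6944}\right) = -47386 - \left(\frac{2255}{-2429} + \frac{159}{6944}\right) = -47386 - \left(2255 \left(- \frac{1}{2429}\right) + 159 \cdot \frac{1}{6944}\right) = -47386 - \left(- \frac{2255}{2429} + \frac{159}{6944}\right) = -47386 - - \frac{2181787}{2409568} = -47386 + \frac{2181787}{2409568} = - \frac{114177607461}{2409568}$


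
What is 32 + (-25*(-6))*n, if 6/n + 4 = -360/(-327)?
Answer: -21997/79 ≈ -278.44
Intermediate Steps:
n = -327/158 (n = 6/(-4 - 360/(-327)) = 6/(-4 - 360*(-1/327)) = 6/(-4 + 120/109) = 6/(-316/109) = 6*(-109/316) = -327/158 ≈ -2.0696)
32 + (-25*(-6))*n = 32 - 25*(-6)*(-327/158) = 32 + 150*(-327/158) = 32 - 24525/79 = -21997/79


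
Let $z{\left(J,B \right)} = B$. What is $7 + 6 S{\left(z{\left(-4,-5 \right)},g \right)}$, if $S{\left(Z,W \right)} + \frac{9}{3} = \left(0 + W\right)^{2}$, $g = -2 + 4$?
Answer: $13$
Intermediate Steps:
$g = 2$
$S{\left(Z,W \right)} = -3 + W^{2}$ ($S{\left(Z,W \right)} = -3 + \left(0 + W\right)^{2} = -3 + W^{2}$)
$7 + 6 S{\left(z{\left(-4,-5 \right)},g \right)} = 7 + 6 \left(-3 + 2^{2}\right) = 7 + 6 \left(-3 + 4\right) = 7 + 6 \cdot 1 = 7 + 6 = 13$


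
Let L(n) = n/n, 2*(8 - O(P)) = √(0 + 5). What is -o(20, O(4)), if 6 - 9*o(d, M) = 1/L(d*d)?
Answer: -5/9 ≈ -0.55556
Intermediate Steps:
O(P) = 8 - √5/2 (O(P) = 8 - √(0 + 5)/2 = 8 - √5/2)
L(n) = 1
o(d, M) = 5/9 (o(d, M) = ⅔ - ⅑/1 = ⅔ - ⅑*1 = ⅔ - ⅑ = 5/9)
-o(20, O(4)) = -1*5/9 = -5/9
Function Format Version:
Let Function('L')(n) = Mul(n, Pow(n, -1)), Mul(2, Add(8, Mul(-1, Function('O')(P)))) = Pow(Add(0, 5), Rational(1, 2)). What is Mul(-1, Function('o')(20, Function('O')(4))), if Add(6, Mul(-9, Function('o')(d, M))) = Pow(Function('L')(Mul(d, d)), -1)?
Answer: Rational(-5, 9) ≈ -0.55556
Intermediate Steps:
Function('O')(P) = Add(8, Mul(Rational(-1, 2), Pow(5, Rational(1, 2)))) (Function('O')(P) = Add(8, Mul(Rational(-1, 2), Pow(Add(0, 5), Rational(1, 2)))) = Add(8, Mul(Rational(-1, 2), Pow(5, Rational(1, 2)))))
Function('L')(n) = 1
Function('o')(d, M) = Rational(5, 9) (Function('o')(d, M) = Add(Rational(2, 3), Mul(Rational(-1, 9), Pow(1, -1))) = Add(Rational(2, 3), Mul(Rational(-1, 9), 1)) = Add(Rational(2, 3), Rational(-1, 9)) = Rational(5, 9))
Mul(-1, Function('o')(20, Function('O')(4))) = Mul(-1, Rational(5, 9)) = Rational(-5, 9)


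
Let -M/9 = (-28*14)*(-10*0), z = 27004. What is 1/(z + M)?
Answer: 1/27004 ≈ 3.7032e-5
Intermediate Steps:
M = 0 (M = -9*(-28*14)*(-10*0) = -(-3528)*0 = -9*0 = 0)
1/(z + M) = 1/(27004 + 0) = 1/27004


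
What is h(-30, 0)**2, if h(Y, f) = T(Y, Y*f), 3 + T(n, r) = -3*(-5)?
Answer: 144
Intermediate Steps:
T(n, r) = 12 (T(n, r) = -3 - 3*(-5) = -3 + 15 = 12)
h(Y, f) = 12
h(-30, 0)**2 = 12**2 = 144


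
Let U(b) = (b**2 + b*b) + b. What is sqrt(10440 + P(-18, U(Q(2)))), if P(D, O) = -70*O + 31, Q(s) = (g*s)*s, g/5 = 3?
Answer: I*sqrt(497729) ≈ 705.5*I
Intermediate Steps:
g = 15 (g = 5*3 = 15)
Q(s) = 15*s**2 (Q(s) = (15*s)*s = 15*s**2)
U(b) = b + 2*b**2 (U(b) = (b**2 + b**2) + b = 2*b**2 + b = b + 2*b**2)
P(D, O) = 31 - 70*O
sqrt(10440 + P(-18, U(Q(2)))) = sqrt(10440 + (31 - 70*15*2**2*(1 + 2*(15*2**2)))) = sqrt(10440 + (31 - 70*15*4*(1 + 2*(15*4)))) = sqrt(10440 + (31 - 4200*(1 + 2*60))) = sqrt(10440 + (31 - 4200*(1 + 120))) = sqrt(10440 + (31 - 4200*121)) = sqrt(10440 + (31 - 70*7260)) = sqrt(10440 + (31 - 508200)) = sqrt(10440 - 508169) = sqrt(-497729) = I*sqrt(497729)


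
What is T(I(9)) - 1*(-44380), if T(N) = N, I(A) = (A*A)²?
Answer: 50941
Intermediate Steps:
I(A) = A⁴ (I(A) = (A²)² = A⁴)
T(I(9)) - 1*(-44380) = 9⁴ - 1*(-44380) = 6561 + 44380 = 50941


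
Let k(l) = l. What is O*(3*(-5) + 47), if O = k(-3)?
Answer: -96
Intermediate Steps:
O = -3
O*(3*(-5) + 47) = -3*(3*(-5) + 47) = -3*(-15 + 47) = -3*32 = -96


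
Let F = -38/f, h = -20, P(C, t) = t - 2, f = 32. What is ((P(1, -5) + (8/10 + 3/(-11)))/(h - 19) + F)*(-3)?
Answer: 35059/11440 ≈ 3.0646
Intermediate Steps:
P(C, t) = -2 + t
F = -19/16 (F = -38/32 = -38*1/32 = -19/16 ≈ -1.1875)
((P(1, -5) + (8/10 + 3/(-11)))/(h - 19) + F)*(-3) = (((-2 - 5) + (8/10 + 3/(-11)))/(-20 - 19) - 19/16)*(-3) = ((-7 + (8*(⅒) + 3*(-1/11)))/(-39) - 19/16)*(-3) = ((-7 + (⅘ - 3/11))*(-1/39) - 19/16)*(-3) = ((-7 + 29/55)*(-1/39) - 19/16)*(-3) = (-356/55*(-1/39) - 19/16)*(-3) = (356/2145 - 19/16)*(-3) = -35059/34320*(-3) = 35059/11440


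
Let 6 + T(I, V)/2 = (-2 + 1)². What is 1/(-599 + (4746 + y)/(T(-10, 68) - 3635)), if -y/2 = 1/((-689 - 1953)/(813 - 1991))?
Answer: -4815045/2890480243 ≈ -0.0016658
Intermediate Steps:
T(I, V) = -10 (T(I, V) = -12 + 2*(-2 + 1)² = -12 + 2*(-1)² = -12 + 2*1 = -12 + 2 = -10)
y = -1178/1321 (y = -2*(813 - 1991)/(-689 - 1953) = -2/((-2642/(-1178))) = -2/((-2642*(-1/1178))) = -2/1321/589 = -2*589/1321 = -1178/1321 ≈ -0.89175)
1/(-599 + (4746 + y)/(T(-10, 68) - 3635)) = 1/(-599 + (4746 - 1178/1321)/(-10 - 3635)) = 1/(-599 + (6268288/1321)/(-3645)) = 1/(-599 + (6268288/1321)*(-1/3645)) = 1/(-599 - 6268288/4815045) = 1/(-2890480243/4815045) = -4815045/2890480243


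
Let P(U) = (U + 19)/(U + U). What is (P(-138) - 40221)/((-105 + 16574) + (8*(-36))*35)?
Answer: -11100877/1763364 ≈ -6.2953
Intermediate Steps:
P(U) = (19 + U)/(2*U) (P(U) = (19 + U)/((2*U)) = (19 + U)*(1/(2*U)) = (19 + U)/(2*U))
(P(-138) - 40221)/((-105 + 16574) + (8*(-36))*35) = ((½)*(19 - 138)/(-138) - 40221)/((-105 + 16574) + (8*(-36))*35) = ((½)*(-1/138)*(-119) - 40221)/(16469 - 288*35) = (119/276 - 40221)/(16469 - 10080) = -11100877/276/6389 = -11100877/276*1/6389 = -11100877/1763364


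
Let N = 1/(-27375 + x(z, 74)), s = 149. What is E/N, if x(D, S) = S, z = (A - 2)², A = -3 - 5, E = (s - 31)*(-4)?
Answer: 12886072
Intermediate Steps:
E = -472 (E = (149 - 31)*(-4) = 118*(-4) = -472)
A = -8
z = 100 (z = (-8 - 2)² = (-10)² = 100)
N = -1/27301 (N = 1/(-27375 + 74) = 1/(-27301) = -1/27301 ≈ -3.6629e-5)
E/N = -472/(-1/27301) = -472*(-27301) = 12886072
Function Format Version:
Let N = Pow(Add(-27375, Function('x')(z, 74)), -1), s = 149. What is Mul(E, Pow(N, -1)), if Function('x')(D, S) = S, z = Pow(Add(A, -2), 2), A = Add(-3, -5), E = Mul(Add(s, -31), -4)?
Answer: 12886072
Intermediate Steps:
E = -472 (E = Mul(Add(149, -31), -4) = Mul(118, -4) = -472)
A = -8
z = 100 (z = Pow(Add(-8, -2), 2) = Pow(-10, 2) = 100)
N = Rational(-1, 27301) (N = Pow(Add(-27375, 74), -1) = Pow(-27301, -1) = Rational(-1, 27301) ≈ -3.6629e-5)
Mul(E, Pow(N, -1)) = Mul(-472, Pow(Rational(-1, 27301), -1)) = Mul(-472, -27301) = 12886072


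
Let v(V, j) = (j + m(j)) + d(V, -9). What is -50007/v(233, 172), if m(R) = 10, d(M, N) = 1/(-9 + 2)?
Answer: -350049/1273 ≈ -274.98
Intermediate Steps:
d(M, N) = -⅐ (d(M, N) = 1/(-7) = -⅐)
v(V, j) = 69/7 + j (v(V, j) = (j + 10) - ⅐ = (10 + j) - ⅐ = 69/7 + j)
-50007/v(233, 172) = -50007/(69/7 + 172) = -50007/1273/7 = -50007*7/1273 = -350049/1273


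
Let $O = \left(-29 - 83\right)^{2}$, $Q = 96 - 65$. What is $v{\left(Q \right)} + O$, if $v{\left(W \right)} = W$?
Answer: $12575$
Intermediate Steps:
$Q = 31$ ($Q = 96 - 65 = 31$)
$O = 12544$ ($O = \left(-112\right)^{2} = 12544$)
$v{\left(Q \right)} + O = 31 + 12544 = 12575$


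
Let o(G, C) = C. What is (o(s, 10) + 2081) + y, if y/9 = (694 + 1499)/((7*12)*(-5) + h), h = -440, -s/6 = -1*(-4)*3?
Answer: 41361/20 ≈ 2068.1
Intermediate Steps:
s = -72 (s = -6*(-1*(-4))*3 = -24*3 = -6*12 = -72)
y = -459/20 (y = 9*((694 + 1499)/((7*12)*(-5) - 440)) = 9*(2193/(84*(-5) - 440)) = 9*(2193/(-420 - 440)) = 9*(2193/(-860)) = 9*(2193*(-1/860)) = 9*(-51/20) = -459/20 ≈ -22.950)
(o(s, 10) + 2081) + y = (10 + 2081) - 459/20 = 2091 - 459/20 = 41361/20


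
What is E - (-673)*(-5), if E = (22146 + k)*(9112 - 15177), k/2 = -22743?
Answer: 141553735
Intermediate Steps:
k = -45486 (k = 2*(-22743) = -45486)
E = 141557100 (E = (22146 - 45486)*(9112 - 15177) = -23340*(-6065) = 141557100)
E - (-673)*(-5) = 141557100 - (-673)*(-5) = 141557100 - 1*3365 = 141557100 - 3365 = 141553735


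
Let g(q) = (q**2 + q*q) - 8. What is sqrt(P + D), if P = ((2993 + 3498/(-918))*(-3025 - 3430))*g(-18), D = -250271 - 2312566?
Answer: I*sqrt(32126258457437)/51 ≈ 1.1114e+5*I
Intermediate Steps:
D = -2562837
g(q) = -8 + 2*q**2 (g(q) = (q**2 + q**2) - 8 = 2*q**2 - 8 = -8 + 2*q**2)
P = -1889387795200/153 (P = ((2993 + 3498/(-918))*(-3025 - 3430))*(-8 + 2*(-18)**2) = ((2993 + 3498*(-1/918))*(-6455))*(-8 + 2*324) = ((2993 - 583/153)*(-6455))*(-8 + 648) = ((457346/153)*(-6455))*640 = -2952168430/153*640 = -1889387795200/153 ≈ -1.2349e+10)
sqrt(P + D) = sqrt(-1889387795200/153 - 2562837) = sqrt(-1889779909261/153) = I*sqrt(32126258457437)/51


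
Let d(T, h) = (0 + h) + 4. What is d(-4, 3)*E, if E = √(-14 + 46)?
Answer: 28*√2 ≈ 39.598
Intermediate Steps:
d(T, h) = 4 + h (d(T, h) = h + 4 = 4 + h)
E = 4*√2 (E = √32 = 4*√2 ≈ 5.6569)
d(-4, 3)*E = (4 + 3)*(4*√2) = 7*(4*√2) = 28*√2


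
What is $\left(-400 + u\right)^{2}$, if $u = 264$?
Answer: $18496$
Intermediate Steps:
$\left(-400 + u\right)^{2} = \left(-400 + 264\right)^{2} = \left(-136\right)^{2} = 18496$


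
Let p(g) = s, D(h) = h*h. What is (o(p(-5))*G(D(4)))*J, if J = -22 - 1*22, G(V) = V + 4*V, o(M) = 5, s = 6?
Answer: -17600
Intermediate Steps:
D(h) = h²
p(g) = 6
G(V) = 5*V
J = -44 (J = -22 - 22 = -44)
(o(p(-5))*G(D(4)))*J = (5*(5*4²))*(-44) = (5*(5*16))*(-44) = (5*80)*(-44) = 400*(-44) = -17600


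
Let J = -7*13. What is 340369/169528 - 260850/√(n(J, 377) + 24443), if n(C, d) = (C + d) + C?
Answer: 340369/169528 - 130425*√24638/12319 ≈ -1659.8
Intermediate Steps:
J = -91
n(C, d) = d + 2*C
340369/169528 - 260850/√(n(J, 377) + 24443) = 340369/169528 - 260850/√((377 + 2*(-91)) + 24443) = 340369*(1/169528) - 260850/√((377 - 182) + 24443) = 340369/169528 - 260850/√(195 + 24443) = 340369/169528 - 260850*√24638/24638 = 340369/169528 - 130425*√24638/12319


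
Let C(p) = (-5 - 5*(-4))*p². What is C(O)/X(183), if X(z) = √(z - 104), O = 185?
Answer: 513375*√79/79 ≈ 57759.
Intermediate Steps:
X(z) = √(-104 + z)
C(p) = 15*p² (C(p) = (-5 + 20)*p² = 15*p²)
C(O)/X(183) = (15*185²)/(√(-104 + 183)) = (15*34225)/(√79) = 513375*(√79/79) = 513375*√79/79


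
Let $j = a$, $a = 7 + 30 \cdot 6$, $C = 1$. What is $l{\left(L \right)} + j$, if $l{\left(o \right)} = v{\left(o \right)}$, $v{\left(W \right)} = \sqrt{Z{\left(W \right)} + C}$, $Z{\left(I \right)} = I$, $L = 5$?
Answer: $187 + \sqrt{6} \approx 189.45$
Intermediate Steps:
$a = 187$ ($a = 7 + 180 = 187$)
$j = 187$
$v{\left(W \right)} = \sqrt{1 + W}$ ($v{\left(W \right)} = \sqrt{W + 1} = \sqrt{1 + W}$)
$l{\left(o \right)} = \sqrt{1 + o}$
$l{\left(L \right)} + j = \sqrt{1 + 5} + 187 = \sqrt{6} + 187 = 187 + \sqrt{6}$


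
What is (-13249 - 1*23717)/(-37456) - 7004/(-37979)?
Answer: 833136769/711270712 ≈ 1.1713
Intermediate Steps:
(-13249 - 1*23717)/(-37456) - 7004/(-37979) = (-13249 - 23717)*(-1/37456) - 7004*(-1/37979) = -36966*(-1/37456) + 7004/37979 = 18483/18728 + 7004/37979 = 833136769/711270712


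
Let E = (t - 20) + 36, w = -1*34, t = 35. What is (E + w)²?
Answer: 289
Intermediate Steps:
w = -34
E = 51 (E = (35 - 20) + 36 = 15 + 36 = 51)
(E + w)² = (51 - 34)² = 17² = 289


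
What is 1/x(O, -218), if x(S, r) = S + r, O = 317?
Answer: 1/99 ≈ 0.010101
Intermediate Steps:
1/x(O, -218) = 1/(317 - 218) = 1/99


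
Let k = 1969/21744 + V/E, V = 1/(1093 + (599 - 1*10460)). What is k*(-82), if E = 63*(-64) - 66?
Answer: -60431164645/8138431296 ≈ -7.4254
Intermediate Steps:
E = -4098 (E = -4032 - 66 = -4098)
V = -1/8768 (V = 1/(1093 + (599 - 10460)) = 1/(1093 - 9861) = 1/(-8768) = -1/8768 ≈ -0.00011405)
k = 1473930845/16276862592 (k = 1969/21744 - 1/8768/(-4098) = 1969*(1/21744) - 1/8768*(-1/4098) = 1969/21744 + 1/35931264 = 1473930845/16276862592 ≈ 0.090554)
k*(-82) = (1473930845/16276862592)*(-82) = -60431164645/8138431296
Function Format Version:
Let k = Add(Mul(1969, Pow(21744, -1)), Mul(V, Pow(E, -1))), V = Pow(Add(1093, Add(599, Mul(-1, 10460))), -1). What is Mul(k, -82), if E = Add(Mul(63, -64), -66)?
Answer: Rational(-60431164645, 8138431296) ≈ -7.4254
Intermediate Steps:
E = -4098 (E = Add(-4032, -66) = -4098)
V = Rational(-1, 8768) (V = Pow(Add(1093, Add(599, -10460)), -1) = Pow(Add(1093, -9861), -1) = Pow(-8768, -1) = Rational(-1, 8768) ≈ -0.00011405)
k = Rational(1473930845, 16276862592) (k = Add(Mul(1969, Pow(21744, -1)), Mul(Rational(-1, 8768), Pow(-4098, -1))) = Add(Mul(1969, Rational(1, 21744)), Mul(Rational(-1, 8768), Rational(-1, 4098))) = Add(Rational(1969, 21744), Rational(1, 35931264)) = Rational(1473930845, 16276862592) ≈ 0.090554)
Mul(k, -82) = Mul(Rational(1473930845, 16276862592), -82) = Rational(-60431164645, 8138431296)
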